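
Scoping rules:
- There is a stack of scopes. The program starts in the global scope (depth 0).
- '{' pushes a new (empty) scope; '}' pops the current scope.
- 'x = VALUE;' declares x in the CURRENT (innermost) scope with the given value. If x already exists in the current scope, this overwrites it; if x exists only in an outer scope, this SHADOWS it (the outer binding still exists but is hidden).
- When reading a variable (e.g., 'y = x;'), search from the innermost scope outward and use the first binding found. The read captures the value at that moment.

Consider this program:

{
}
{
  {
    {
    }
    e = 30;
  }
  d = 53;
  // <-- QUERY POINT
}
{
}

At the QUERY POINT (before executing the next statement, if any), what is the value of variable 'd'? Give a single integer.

Step 1: enter scope (depth=1)
Step 2: exit scope (depth=0)
Step 3: enter scope (depth=1)
Step 4: enter scope (depth=2)
Step 5: enter scope (depth=3)
Step 6: exit scope (depth=2)
Step 7: declare e=30 at depth 2
Step 8: exit scope (depth=1)
Step 9: declare d=53 at depth 1
Visible at query point: d=53

Answer: 53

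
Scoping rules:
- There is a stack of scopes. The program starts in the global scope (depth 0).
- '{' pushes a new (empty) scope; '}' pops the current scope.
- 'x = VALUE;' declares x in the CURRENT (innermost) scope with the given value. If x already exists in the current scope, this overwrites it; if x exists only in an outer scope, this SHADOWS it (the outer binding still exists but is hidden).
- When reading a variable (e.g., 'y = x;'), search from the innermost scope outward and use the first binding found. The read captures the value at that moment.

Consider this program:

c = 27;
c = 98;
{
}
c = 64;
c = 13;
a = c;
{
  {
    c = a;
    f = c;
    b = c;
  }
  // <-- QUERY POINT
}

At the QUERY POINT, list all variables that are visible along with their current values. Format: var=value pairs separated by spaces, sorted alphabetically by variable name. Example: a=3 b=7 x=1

Step 1: declare c=27 at depth 0
Step 2: declare c=98 at depth 0
Step 3: enter scope (depth=1)
Step 4: exit scope (depth=0)
Step 5: declare c=64 at depth 0
Step 6: declare c=13 at depth 0
Step 7: declare a=(read c)=13 at depth 0
Step 8: enter scope (depth=1)
Step 9: enter scope (depth=2)
Step 10: declare c=(read a)=13 at depth 2
Step 11: declare f=(read c)=13 at depth 2
Step 12: declare b=(read c)=13 at depth 2
Step 13: exit scope (depth=1)
Visible at query point: a=13 c=13

Answer: a=13 c=13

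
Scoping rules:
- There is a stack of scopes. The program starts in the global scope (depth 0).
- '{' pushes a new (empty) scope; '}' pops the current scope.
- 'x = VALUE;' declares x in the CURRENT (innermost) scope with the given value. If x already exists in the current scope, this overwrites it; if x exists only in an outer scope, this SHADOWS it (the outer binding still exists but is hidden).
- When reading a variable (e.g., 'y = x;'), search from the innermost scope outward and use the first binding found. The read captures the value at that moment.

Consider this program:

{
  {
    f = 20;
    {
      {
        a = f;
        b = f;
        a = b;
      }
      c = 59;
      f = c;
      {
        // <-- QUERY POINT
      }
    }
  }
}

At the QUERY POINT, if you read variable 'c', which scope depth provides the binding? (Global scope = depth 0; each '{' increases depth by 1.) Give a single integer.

Step 1: enter scope (depth=1)
Step 2: enter scope (depth=2)
Step 3: declare f=20 at depth 2
Step 4: enter scope (depth=3)
Step 5: enter scope (depth=4)
Step 6: declare a=(read f)=20 at depth 4
Step 7: declare b=(read f)=20 at depth 4
Step 8: declare a=(read b)=20 at depth 4
Step 9: exit scope (depth=3)
Step 10: declare c=59 at depth 3
Step 11: declare f=(read c)=59 at depth 3
Step 12: enter scope (depth=4)
Visible at query point: c=59 f=59

Answer: 3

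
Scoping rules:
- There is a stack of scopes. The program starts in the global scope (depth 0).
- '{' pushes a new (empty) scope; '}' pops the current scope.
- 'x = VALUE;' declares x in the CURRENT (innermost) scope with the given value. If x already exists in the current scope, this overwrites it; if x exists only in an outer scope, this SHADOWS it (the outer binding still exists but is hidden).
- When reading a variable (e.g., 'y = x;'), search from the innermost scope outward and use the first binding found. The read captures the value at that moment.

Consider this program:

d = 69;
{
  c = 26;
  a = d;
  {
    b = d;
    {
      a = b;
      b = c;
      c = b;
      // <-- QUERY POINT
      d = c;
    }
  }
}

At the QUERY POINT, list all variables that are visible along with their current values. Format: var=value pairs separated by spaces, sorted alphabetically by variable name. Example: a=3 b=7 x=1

Step 1: declare d=69 at depth 0
Step 2: enter scope (depth=1)
Step 3: declare c=26 at depth 1
Step 4: declare a=(read d)=69 at depth 1
Step 5: enter scope (depth=2)
Step 6: declare b=(read d)=69 at depth 2
Step 7: enter scope (depth=3)
Step 8: declare a=(read b)=69 at depth 3
Step 9: declare b=(read c)=26 at depth 3
Step 10: declare c=(read b)=26 at depth 3
Visible at query point: a=69 b=26 c=26 d=69

Answer: a=69 b=26 c=26 d=69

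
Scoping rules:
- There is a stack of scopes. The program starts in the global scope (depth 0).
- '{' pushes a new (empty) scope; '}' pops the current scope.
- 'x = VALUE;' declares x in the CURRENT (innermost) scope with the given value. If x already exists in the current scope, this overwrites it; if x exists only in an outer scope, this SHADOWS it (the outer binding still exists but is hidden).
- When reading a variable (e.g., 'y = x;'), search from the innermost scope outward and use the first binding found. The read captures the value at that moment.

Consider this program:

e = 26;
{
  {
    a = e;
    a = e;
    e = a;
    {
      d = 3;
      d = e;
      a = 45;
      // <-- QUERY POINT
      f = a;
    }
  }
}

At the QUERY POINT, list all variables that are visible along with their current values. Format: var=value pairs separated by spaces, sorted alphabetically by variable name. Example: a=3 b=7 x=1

Step 1: declare e=26 at depth 0
Step 2: enter scope (depth=1)
Step 3: enter scope (depth=2)
Step 4: declare a=(read e)=26 at depth 2
Step 5: declare a=(read e)=26 at depth 2
Step 6: declare e=(read a)=26 at depth 2
Step 7: enter scope (depth=3)
Step 8: declare d=3 at depth 3
Step 9: declare d=(read e)=26 at depth 3
Step 10: declare a=45 at depth 3
Visible at query point: a=45 d=26 e=26

Answer: a=45 d=26 e=26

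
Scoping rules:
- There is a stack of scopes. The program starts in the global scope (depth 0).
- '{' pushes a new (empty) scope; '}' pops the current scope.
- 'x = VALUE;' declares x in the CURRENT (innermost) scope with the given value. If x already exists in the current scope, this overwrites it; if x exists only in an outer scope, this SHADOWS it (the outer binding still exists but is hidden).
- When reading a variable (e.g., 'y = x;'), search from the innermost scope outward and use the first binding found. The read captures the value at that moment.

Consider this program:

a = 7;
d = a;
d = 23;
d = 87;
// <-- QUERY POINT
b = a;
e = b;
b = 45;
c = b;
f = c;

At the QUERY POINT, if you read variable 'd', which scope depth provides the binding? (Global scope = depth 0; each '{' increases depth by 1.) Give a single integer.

Step 1: declare a=7 at depth 0
Step 2: declare d=(read a)=7 at depth 0
Step 3: declare d=23 at depth 0
Step 4: declare d=87 at depth 0
Visible at query point: a=7 d=87

Answer: 0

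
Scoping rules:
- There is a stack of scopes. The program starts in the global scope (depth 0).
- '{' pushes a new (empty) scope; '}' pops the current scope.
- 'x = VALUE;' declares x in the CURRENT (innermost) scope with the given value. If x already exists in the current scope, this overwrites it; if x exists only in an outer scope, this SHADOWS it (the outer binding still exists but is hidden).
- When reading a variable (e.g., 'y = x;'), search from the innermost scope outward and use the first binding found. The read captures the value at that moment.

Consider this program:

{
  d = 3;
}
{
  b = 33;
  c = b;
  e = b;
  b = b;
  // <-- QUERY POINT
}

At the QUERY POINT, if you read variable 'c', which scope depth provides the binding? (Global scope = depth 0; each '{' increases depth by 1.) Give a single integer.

Answer: 1

Derivation:
Step 1: enter scope (depth=1)
Step 2: declare d=3 at depth 1
Step 3: exit scope (depth=0)
Step 4: enter scope (depth=1)
Step 5: declare b=33 at depth 1
Step 6: declare c=(read b)=33 at depth 1
Step 7: declare e=(read b)=33 at depth 1
Step 8: declare b=(read b)=33 at depth 1
Visible at query point: b=33 c=33 e=33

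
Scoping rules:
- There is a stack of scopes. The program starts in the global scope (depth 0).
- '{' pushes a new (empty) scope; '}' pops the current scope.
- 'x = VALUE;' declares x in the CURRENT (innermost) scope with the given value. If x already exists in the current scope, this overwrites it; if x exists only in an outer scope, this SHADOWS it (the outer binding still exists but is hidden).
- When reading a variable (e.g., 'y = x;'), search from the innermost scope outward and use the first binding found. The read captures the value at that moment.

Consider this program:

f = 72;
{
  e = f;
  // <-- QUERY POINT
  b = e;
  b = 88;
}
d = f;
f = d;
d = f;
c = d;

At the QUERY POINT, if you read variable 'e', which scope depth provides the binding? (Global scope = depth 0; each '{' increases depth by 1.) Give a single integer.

Answer: 1

Derivation:
Step 1: declare f=72 at depth 0
Step 2: enter scope (depth=1)
Step 3: declare e=(read f)=72 at depth 1
Visible at query point: e=72 f=72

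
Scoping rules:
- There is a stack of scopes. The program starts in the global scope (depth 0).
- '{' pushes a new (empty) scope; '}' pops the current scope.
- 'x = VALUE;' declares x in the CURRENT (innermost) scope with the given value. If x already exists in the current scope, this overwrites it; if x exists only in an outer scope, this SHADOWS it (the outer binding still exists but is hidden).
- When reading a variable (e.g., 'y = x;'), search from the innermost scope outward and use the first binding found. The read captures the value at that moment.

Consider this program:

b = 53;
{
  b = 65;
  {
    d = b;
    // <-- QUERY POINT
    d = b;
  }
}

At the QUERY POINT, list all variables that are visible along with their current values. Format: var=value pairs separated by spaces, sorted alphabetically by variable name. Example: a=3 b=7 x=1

Step 1: declare b=53 at depth 0
Step 2: enter scope (depth=1)
Step 3: declare b=65 at depth 1
Step 4: enter scope (depth=2)
Step 5: declare d=(read b)=65 at depth 2
Visible at query point: b=65 d=65

Answer: b=65 d=65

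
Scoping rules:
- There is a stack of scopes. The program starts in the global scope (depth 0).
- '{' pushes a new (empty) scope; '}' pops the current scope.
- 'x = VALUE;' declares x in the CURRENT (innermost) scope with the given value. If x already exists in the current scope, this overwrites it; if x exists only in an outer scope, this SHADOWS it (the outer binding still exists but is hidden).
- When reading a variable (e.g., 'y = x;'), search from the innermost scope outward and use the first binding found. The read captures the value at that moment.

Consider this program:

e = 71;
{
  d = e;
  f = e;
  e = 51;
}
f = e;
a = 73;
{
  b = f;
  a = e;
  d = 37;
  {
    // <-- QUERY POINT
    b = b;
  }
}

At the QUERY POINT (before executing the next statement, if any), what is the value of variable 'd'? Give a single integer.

Answer: 37

Derivation:
Step 1: declare e=71 at depth 0
Step 2: enter scope (depth=1)
Step 3: declare d=(read e)=71 at depth 1
Step 4: declare f=(read e)=71 at depth 1
Step 5: declare e=51 at depth 1
Step 6: exit scope (depth=0)
Step 7: declare f=(read e)=71 at depth 0
Step 8: declare a=73 at depth 0
Step 9: enter scope (depth=1)
Step 10: declare b=(read f)=71 at depth 1
Step 11: declare a=(read e)=71 at depth 1
Step 12: declare d=37 at depth 1
Step 13: enter scope (depth=2)
Visible at query point: a=71 b=71 d=37 e=71 f=71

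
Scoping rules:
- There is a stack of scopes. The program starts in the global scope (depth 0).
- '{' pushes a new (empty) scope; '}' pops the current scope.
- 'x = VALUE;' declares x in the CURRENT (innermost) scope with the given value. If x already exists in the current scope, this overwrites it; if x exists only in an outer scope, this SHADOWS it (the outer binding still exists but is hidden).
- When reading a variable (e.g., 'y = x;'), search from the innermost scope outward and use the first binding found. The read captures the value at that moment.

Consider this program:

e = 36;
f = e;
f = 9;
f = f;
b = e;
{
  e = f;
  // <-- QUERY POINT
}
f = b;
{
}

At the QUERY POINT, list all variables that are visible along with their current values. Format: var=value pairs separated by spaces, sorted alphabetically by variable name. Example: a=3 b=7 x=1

Answer: b=36 e=9 f=9

Derivation:
Step 1: declare e=36 at depth 0
Step 2: declare f=(read e)=36 at depth 0
Step 3: declare f=9 at depth 0
Step 4: declare f=(read f)=9 at depth 0
Step 5: declare b=(read e)=36 at depth 0
Step 6: enter scope (depth=1)
Step 7: declare e=(read f)=9 at depth 1
Visible at query point: b=36 e=9 f=9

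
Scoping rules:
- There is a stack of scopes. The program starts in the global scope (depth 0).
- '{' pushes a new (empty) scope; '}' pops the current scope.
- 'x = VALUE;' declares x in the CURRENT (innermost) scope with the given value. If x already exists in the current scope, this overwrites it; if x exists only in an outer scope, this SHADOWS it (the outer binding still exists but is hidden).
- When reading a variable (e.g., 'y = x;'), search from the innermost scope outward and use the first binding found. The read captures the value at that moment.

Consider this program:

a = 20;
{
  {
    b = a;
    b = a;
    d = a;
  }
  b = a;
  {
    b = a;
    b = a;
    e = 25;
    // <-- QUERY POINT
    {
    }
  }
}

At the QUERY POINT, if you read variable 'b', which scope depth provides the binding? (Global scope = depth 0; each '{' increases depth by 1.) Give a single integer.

Answer: 2

Derivation:
Step 1: declare a=20 at depth 0
Step 2: enter scope (depth=1)
Step 3: enter scope (depth=2)
Step 4: declare b=(read a)=20 at depth 2
Step 5: declare b=(read a)=20 at depth 2
Step 6: declare d=(read a)=20 at depth 2
Step 7: exit scope (depth=1)
Step 8: declare b=(read a)=20 at depth 1
Step 9: enter scope (depth=2)
Step 10: declare b=(read a)=20 at depth 2
Step 11: declare b=(read a)=20 at depth 2
Step 12: declare e=25 at depth 2
Visible at query point: a=20 b=20 e=25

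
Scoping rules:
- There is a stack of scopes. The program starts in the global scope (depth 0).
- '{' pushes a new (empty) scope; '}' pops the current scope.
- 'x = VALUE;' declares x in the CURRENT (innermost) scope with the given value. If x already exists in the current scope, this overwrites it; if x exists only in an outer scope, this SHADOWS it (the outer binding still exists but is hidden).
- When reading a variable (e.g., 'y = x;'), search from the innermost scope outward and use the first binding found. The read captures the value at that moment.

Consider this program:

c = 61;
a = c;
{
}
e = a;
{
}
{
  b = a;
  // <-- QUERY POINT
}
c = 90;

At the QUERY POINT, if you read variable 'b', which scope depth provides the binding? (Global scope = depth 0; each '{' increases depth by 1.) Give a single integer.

Step 1: declare c=61 at depth 0
Step 2: declare a=(read c)=61 at depth 0
Step 3: enter scope (depth=1)
Step 4: exit scope (depth=0)
Step 5: declare e=(read a)=61 at depth 0
Step 6: enter scope (depth=1)
Step 7: exit scope (depth=0)
Step 8: enter scope (depth=1)
Step 9: declare b=(read a)=61 at depth 1
Visible at query point: a=61 b=61 c=61 e=61

Answer: 1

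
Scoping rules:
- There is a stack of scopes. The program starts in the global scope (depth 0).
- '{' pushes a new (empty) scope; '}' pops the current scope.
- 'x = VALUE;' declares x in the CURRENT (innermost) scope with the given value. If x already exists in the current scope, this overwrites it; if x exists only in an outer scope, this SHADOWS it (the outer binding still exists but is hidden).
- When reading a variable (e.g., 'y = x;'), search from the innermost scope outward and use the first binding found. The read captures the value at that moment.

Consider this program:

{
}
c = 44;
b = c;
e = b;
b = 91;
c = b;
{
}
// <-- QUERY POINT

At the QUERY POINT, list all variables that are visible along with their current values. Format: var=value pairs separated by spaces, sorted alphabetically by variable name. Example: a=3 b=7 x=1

Step 1: enter scope (depth=1)
Step 2: exit scope (depth=0)
Step 3: declare c=44 at depth 0
Step 4: declare b=(read c)=44 at depth 0
Step 5: declare e=(read b)=44 at depth 0
Step 6: declare b=91 at depth 0
Step 7: declare c=(read b)=91 at depth 0
Step 8: enter scope (depth=1)
Step 9: exit scope (depth=0)
Visible at query point: b=91 c=91 e=44

Answer: b=91 c=91 e=44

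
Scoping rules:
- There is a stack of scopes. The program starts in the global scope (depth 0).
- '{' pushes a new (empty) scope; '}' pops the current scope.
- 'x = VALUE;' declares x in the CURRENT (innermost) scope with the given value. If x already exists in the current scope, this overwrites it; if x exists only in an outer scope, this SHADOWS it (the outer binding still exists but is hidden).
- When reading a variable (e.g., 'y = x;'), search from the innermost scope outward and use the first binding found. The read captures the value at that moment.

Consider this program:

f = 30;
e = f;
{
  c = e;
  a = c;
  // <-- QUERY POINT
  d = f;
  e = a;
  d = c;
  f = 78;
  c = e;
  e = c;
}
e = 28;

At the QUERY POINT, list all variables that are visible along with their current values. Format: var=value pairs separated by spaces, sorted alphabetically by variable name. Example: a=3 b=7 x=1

Answer: a=30 c=30 e=30 f=30

Derivation:
Step 1: declare f=30 at depth 0
Step 2: declare e=(read f)=30 at depth 0
Step 3: enter scope (depth=1)
Step 4: declare c=(read e)=30 at depth 1
Step 5: declare a=(read c)=30 at depth 1
Visible at query point: a=30 c=30 e=30 f=30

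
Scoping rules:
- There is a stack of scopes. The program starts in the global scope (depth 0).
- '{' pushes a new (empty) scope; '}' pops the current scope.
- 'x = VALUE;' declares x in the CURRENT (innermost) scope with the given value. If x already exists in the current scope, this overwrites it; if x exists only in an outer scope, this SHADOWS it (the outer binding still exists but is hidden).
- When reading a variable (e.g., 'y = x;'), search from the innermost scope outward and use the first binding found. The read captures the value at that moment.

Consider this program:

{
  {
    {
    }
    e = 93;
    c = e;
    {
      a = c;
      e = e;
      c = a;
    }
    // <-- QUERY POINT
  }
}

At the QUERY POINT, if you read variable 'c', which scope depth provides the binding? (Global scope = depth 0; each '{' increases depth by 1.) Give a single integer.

Answer: 2

Derivation:
Step 1: enter scope (depth=1)
Step 2: enter scope (depth=2)
Step 3: enter scope (depth=3)
Step 4: exit scope (depth=2)
Step 5: declare e=93 at depth 2
Step 6: declare c=(read e)=93 at depth 2
Step 7: enter scope (depth=3)
Step 8: declare a=(read c)=93 at depth 3
Step 9: declare e=(read e)=93 at depth 3
Step 10: declare c=(read a)=93 at depth 3
Step 11: exit scope (depth=2)
Visible at query point: c=93 e=93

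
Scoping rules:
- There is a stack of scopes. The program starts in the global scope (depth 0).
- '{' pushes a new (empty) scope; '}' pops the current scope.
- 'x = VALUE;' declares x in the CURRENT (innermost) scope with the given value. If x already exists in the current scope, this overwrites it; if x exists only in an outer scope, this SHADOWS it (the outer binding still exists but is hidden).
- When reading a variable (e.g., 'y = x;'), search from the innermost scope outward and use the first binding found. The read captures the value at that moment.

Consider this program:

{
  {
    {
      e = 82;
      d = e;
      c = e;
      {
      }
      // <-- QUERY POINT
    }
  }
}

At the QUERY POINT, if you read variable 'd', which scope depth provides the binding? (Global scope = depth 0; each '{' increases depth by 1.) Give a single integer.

Answer: 3

Derivation:
Step 1: enter scope (depth=1)
Step 2: enter scope (depth=2)
Step 3: enter scope (depth=3)
Step 4: declare e=82 at depth 3
Step 5: declare d=(read e)=82 at depth 3
Step 6: declare c=(read e)=82 at depth 3
Step 7: enter scope (depth=4)
Step 8: exit scope (depth=3)
Visible at query point: c=82 d=82 e=82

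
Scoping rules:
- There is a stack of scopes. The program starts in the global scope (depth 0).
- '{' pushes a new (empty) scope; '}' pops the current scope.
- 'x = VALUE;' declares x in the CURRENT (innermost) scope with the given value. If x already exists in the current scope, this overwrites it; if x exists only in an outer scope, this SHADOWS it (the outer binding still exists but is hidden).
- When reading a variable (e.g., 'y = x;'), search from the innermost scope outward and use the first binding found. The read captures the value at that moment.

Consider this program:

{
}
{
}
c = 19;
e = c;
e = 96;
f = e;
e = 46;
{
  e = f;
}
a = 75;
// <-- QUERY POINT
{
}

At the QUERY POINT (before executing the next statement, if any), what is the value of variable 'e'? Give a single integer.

Step 1: enter scope (depth=1)
Step 2: exit scope (depth=0)
Step 3: enter scope (depth=1)
Step 4: exit scope (depth=0)
Step 5: declare c=19 at depth 0
Step 6: declare e=(read c)=19 at depth 0
Step 7: declare e=96 at depth 0
Step 8: declare f=(read e)=96 at depth 0
Step 9: declare e=46 at depth 0
Step 10: enter scope (depth=1)
Step 11: declare e=(read f)=96 at depth 1
Step 12: exit scope (depth=0)
Step 13: declare a=75 at depth 0
Visible at query point: a=75 c=19 e=46 f=96

Answer: 46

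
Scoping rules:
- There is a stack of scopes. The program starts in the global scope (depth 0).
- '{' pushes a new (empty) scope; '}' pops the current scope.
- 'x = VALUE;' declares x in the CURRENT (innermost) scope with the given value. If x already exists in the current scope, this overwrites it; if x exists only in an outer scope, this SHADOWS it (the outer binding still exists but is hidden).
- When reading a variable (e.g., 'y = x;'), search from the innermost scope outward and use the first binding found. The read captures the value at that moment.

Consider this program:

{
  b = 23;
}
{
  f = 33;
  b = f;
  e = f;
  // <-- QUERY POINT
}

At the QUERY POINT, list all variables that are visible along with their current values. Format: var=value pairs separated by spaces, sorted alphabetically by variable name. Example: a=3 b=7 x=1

Answer: b=33 e=33 f=33

Derivation:
Step 1: enter scope (depth=1)
Step 2: declare b=23 at depth 1
Step 3: exit scope (depth=0)
Step 4: enter scope (depth=1)
Step 5: declare f=33 at depth 1
Step 6: declare b=(read f)=33 at depth 1
Step 7: declare e=(read f)=33 at depth 1
Visible at query point: b=33 e=33 f=33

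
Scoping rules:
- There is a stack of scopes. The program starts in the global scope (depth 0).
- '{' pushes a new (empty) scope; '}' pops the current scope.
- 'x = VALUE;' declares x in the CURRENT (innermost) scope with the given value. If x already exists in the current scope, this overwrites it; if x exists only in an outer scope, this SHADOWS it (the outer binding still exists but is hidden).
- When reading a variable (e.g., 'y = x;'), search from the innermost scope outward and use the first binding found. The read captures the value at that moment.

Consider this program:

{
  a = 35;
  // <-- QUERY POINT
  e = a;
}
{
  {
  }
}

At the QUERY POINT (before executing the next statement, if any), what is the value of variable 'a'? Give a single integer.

Answer: 35

Derivation:
Step 1: enter scope (depth=1)
Step 2: declare a=35 at depth 1
Visible at query point: a=35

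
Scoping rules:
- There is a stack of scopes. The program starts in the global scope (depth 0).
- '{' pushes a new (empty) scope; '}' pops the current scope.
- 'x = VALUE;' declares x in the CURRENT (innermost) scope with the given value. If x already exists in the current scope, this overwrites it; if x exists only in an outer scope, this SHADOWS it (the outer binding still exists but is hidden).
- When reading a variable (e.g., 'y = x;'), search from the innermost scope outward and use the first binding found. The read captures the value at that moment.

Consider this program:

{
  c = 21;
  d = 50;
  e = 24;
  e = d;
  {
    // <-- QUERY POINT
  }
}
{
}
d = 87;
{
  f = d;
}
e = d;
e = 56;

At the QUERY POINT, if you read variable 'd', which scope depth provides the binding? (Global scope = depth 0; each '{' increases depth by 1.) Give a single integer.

Answer: 1

Derivation:
Step 1: enter scope (depth=1)
Step 2: declare c=21 at depth 1
Step 3: declare d=50 at depth 1
Step 4: declare e=24 at depth 1
Step 5: declare e=(read d)=50 at depth 1
Step 6: enter scope (depth=2)
Visible at query point: c=21 d=50 e=50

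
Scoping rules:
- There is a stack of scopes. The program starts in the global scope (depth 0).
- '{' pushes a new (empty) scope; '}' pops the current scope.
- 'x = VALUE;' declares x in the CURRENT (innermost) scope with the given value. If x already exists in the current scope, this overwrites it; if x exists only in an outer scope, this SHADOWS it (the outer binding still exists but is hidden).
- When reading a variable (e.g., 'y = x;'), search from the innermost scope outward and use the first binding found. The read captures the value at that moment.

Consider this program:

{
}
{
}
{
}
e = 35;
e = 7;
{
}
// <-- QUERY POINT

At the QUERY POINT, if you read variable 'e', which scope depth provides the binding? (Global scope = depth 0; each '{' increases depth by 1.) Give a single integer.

Answer: 0

Derivation:
Step 1: enter scope (depth=1)
Step 2: exit scope (depth=0)
Step 3: enter scope (depth=1)
Step 4: exit scope (depth=0)
Step 5: enter scope (depth=1)
Step 6: exit scope (depth=0)
Step 7: declare e=35 at depth 0
Step 8: declare e=7 at depth 0
Step 9: enter scope (depth=1)
Step 10: exit scope (depth=0)
Visible at query point: e=7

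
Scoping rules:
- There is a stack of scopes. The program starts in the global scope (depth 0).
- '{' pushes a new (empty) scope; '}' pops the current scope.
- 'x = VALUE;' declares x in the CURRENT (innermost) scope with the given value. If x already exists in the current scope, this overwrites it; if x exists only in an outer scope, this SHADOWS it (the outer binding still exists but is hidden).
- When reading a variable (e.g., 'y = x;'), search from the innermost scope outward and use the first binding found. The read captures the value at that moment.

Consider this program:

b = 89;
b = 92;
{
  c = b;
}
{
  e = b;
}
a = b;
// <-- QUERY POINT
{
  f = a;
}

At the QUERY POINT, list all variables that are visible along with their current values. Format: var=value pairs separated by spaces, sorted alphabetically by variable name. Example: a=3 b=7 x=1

Step 1: declare b=89 at depth 0
Step 2: declare b=92 at depth 0
Step 3: enter scope (depth=1)
Step 4: declare c=(read b)=92 at depth 1
Step 5: exit scope (depth=0)
Step 6: enter scope (depth=1)
Step 7: declare e=(read b)=92 at depth 1
Step 8: exit scope (depth=0)
Step 9: declare a=(read b)=92 at depth 0
Visible at query point: a=92 b=92

Answer: a=92 b=92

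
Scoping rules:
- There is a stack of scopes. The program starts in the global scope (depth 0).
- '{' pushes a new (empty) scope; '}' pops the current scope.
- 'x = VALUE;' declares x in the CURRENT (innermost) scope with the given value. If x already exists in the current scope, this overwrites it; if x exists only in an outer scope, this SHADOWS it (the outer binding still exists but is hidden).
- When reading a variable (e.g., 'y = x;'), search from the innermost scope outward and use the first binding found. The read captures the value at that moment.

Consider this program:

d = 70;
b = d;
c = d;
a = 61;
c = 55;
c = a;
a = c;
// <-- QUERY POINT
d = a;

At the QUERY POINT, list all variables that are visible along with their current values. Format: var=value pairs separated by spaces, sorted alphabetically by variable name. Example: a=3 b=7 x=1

Step 1: declare d=70 at depth 0
Step 2: declare b=(read d)=70 at depth 0
Step 3: declare c=(read d)=70 at depth 0
Step 4: declare a=61 at depth 0
Step 5: declare c=55 at depth 0
Step 6: declare c=(read a)=61 at depth 0
Step 7: declare a=(read c)=61 at depth 0
Visible at query point: a=61 b=70 c=61 d=70

Answer: a=61 b=70 c=61 d=70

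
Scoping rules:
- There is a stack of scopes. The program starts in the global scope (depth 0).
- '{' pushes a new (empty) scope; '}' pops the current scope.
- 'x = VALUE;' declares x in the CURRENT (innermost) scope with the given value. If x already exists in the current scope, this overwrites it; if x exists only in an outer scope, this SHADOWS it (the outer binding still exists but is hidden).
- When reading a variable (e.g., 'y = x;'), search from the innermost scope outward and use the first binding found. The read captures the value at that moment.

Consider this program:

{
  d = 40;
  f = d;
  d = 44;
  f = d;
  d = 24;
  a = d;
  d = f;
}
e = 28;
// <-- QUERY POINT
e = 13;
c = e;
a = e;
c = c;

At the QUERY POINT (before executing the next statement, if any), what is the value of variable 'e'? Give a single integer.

Answer: 28

Derivation:
Step 1: enter scope (depth=1)
Step 2: declare d=40 at depth 1
Step 3: declare f=(read d)=40 at depth 1
Step 4: declare d=44 at depth 1
Step 5: declare f=(read d)=44 at depth 1
Step 6: declare d=24 at depth 1
Step 7: declare a=(read d)=24 at depth 1
Step 8: declare d=(read f)=44 at depth 1
Step 9: exit scope (depth=0)
Step 10: declare e=28 at depth 0
Visible at query point: e=28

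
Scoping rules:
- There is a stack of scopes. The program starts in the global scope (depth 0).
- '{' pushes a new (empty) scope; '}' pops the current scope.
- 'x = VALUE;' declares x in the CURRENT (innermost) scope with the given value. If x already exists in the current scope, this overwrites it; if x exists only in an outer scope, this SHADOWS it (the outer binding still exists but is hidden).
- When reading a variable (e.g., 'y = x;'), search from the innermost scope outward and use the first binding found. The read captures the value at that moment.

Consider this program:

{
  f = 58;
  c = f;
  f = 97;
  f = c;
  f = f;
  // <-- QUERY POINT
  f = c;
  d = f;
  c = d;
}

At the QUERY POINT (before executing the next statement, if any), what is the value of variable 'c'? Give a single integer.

Answer: 58

Derivation:
Step 1: enter scope (depth=1)
Step 2: declare f=58 at depth 1
Step 3: declare c=(read f)=58 at depth 1
Step 4: declare f=97 at depth 1
Step 5: declare f=(read c)=58 at depth 1
Step 6: declare f=(read f)=58 at depth 1
Visible at query point: c=58 f=58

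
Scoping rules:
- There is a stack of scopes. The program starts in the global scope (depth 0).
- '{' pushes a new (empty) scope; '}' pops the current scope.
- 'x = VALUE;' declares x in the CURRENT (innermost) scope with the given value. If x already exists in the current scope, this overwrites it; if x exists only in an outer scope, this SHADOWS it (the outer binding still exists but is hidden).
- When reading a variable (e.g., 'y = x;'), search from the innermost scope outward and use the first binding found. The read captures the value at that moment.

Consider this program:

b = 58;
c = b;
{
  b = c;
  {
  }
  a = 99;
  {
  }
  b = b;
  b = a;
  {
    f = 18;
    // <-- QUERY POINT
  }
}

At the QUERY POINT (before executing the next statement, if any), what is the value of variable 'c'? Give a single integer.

Answer: 58

Derivation:
Step 1: declare b=58 at depth 0
Step 2: declare c=(read b)=58 at depth 0
Step 3: enter scope (depth=1)
Step 4: declare b=(read c)=58 at depth 1
Step 5: enter scope (depth=2)
Step 6: exit scope (depth=1)
Step 7: declare a=99 at depth 1
Step 8: enter scope (depth=2)
Step 9: exit scope (depth=1)
Step 10: declare b=(read b)=58 at depth 1
Step 11: declare b=(read a)=99 at depth 1
Step 12: enter scope (depth=2)
Step 13: declare f=18 at depth 2
Visible at query point: a=99 b=99 c=58 f=18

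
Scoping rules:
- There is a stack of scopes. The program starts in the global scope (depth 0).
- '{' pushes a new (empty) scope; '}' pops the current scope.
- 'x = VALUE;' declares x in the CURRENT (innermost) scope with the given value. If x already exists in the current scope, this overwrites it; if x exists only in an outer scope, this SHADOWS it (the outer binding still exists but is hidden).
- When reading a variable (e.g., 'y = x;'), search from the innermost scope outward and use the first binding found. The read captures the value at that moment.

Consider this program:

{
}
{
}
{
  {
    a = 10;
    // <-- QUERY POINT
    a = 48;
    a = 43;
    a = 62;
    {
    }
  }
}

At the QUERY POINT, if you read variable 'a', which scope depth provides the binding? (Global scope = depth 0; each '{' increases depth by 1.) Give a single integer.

Answer: 2

Derivation:
Step 1: enter scope (depth=1)
Step 2: exit scope (depth=0)
Step 3: enter scope (depth=1)
Step 4: exit scope (depth=0)
Step 5: enter scope (depth=1)
Step 6: enter scope (depth=2)
Step 7: declare a=10 at depth 2
Visible at query point: a=10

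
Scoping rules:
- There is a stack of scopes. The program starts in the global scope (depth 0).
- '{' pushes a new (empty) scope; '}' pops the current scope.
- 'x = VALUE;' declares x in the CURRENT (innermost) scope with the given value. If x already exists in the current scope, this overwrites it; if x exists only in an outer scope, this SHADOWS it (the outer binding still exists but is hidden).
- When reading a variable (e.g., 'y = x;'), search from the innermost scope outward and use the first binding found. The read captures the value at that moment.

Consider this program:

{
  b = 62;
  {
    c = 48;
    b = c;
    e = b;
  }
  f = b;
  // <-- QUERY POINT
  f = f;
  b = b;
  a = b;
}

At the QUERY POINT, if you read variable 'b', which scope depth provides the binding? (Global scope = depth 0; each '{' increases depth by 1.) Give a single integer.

Step 1: enter scope (depth=1)
Step 2: declare b=62 at depth 1
Step 3: enter scope (depth=2)
Step 4: declare c=48 at depth 2
Step 5: declare b=(read c)=48 at depth 2
Step 6: declare e=(read b)=48 at depth 2
Step 7: exit scope (depth=1)
Step 8: declare f=(read b)=62 at depth 1
Visible at query point: b=62 f=62

Answer: 1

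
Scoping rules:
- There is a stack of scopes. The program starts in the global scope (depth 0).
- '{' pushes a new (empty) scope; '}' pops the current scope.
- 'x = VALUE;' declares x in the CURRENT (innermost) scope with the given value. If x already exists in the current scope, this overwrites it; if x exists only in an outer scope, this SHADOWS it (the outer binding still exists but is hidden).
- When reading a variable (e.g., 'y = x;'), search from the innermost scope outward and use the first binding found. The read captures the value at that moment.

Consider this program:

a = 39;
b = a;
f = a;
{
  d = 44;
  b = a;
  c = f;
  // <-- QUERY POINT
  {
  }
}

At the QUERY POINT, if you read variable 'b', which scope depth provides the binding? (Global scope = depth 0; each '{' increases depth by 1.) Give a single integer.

Step 1: declare a=39 at depth 0
Step 2: declare b=(read a)=39 at depth 0
Step 3: declare f=(read a)=39 at depth 0
Step 4: enter scope (depth=1)
Step 5: declare d=44 at depth 1
Step 6: declare b=(read a)=39 at depth 1
Step 7: declare c=(read f)=39 at depth 1
Visible at query point: a=39 b=39 c=39 d=44 f=39

Answer: 1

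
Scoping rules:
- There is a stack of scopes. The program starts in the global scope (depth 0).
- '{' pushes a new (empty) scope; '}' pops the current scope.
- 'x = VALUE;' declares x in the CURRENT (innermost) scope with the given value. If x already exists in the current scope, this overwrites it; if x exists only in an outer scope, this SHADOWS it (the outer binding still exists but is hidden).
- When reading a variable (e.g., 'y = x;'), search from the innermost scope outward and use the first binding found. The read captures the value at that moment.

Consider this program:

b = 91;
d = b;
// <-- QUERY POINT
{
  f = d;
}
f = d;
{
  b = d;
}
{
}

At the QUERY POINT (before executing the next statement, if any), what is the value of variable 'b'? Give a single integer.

Answer: 91

Derivation:
Step 1: declare b=91 at depth 0
Step 2: declare d=(read b)=91 at depth 0
Visible at query point: b=91 d=91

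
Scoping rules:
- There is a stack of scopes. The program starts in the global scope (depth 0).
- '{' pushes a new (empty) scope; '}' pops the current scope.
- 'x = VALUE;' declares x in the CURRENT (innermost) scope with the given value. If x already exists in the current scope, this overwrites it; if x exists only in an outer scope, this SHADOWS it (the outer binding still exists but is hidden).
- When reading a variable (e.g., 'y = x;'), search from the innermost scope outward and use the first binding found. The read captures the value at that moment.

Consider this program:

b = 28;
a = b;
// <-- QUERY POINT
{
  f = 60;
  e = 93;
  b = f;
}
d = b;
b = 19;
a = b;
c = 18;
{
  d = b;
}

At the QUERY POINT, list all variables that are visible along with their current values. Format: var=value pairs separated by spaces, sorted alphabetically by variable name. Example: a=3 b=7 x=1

Answer: a=28 b=28

Derivation:
Step 1: declare b=28 at depth 0
Step 2: declare a=(read b)=28 at depth 0
Visible at query point: a=28 b=28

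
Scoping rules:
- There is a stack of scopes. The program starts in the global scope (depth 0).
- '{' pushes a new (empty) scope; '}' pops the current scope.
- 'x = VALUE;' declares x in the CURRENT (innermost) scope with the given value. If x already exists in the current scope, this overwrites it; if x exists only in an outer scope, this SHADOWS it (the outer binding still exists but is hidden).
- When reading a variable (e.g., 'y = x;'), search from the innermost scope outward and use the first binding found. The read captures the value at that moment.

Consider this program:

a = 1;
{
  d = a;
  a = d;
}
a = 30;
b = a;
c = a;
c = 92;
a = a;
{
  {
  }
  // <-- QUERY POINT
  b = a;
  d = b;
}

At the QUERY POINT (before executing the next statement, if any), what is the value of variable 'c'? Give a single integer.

Answer: 92

Derivation:
Step 1: declare a=1 at depth 0
Step 2: enter scope (depth=1)
Step 3: declare d=(read a)=1 at depth 1
Step 4: declare a=(read d)=1 at depth 1
Step 5: exit scope (depth=0)
Step 6: declare a=30 at depth 0
Step 7: declare b=(read a)=30 at depth 0
Step 8: declare c=(read a)=30 at depth 0
Step 9: declare c=92 at depth 0
Step 10: declare a=(read a)=30 at depth 0
Step 11: enter scope (depth=1)
Step 12: enter scope (depth=2)
Step 13: exit scope (depth=1)
Visible at query point: a=30 b=30 c=92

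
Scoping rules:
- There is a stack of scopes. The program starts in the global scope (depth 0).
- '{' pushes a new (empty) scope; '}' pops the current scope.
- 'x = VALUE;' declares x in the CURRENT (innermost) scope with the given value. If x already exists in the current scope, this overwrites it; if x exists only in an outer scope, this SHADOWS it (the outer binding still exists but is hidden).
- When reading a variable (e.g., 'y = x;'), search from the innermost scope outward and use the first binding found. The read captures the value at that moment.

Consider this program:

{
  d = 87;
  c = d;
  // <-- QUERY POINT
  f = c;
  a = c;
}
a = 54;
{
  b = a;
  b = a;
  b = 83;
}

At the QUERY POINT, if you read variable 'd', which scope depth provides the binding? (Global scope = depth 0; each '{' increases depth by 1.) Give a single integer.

Answer: 1

Derivation:
Step 1: enter scope (depth=1)
Step 2: declare d=87 at depth 1
Step 3: declare c=(read d)=87 at depth 1
Visible at query point: c=87 d=87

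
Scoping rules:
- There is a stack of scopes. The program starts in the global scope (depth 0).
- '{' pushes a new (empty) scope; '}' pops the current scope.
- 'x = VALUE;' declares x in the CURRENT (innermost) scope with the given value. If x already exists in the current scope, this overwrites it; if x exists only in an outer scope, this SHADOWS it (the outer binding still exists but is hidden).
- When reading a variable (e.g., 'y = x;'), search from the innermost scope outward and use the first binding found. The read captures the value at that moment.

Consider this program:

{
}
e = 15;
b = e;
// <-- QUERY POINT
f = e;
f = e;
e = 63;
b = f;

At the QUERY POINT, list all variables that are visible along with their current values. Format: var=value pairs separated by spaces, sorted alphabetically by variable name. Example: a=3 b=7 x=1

Answer: b=15 e=15

Derivation:
Step 1: enter scope (depth=1)
Step 2: exit scope (depth=0)
Step 3: declare e=15 at depth 0
Step 4: declare b=(read e)=15 at depth 0
Visible at query point: b=15 e=15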